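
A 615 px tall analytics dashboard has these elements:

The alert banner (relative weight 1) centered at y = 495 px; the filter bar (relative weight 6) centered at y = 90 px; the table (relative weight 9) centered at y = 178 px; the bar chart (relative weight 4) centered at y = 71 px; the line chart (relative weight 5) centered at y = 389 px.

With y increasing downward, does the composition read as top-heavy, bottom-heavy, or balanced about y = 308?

top-heavy

Σw = 1 + 6 + 9 + 4 + 5 = 25.
y-moment: 1·495 + 6·90 + 9·178 + 4·71 + 5·389 = 4866; centroid 4866/25 ≈ 194.64.
Since 194.6 is above (smaller y than) 308, the composition reads top-heavy.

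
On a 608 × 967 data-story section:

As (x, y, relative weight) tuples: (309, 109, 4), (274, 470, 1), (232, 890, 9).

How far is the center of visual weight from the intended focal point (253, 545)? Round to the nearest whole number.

Weights sum to 4 + 1 + 9 = 14.
x: (4·309 + 1·274 + 9·232) / 14 = 3598 / 14 ≈ 257.00
y: (4·109 + 1·470 + 9·890) / 14 = 8916 / 14 ≈ 636.86
Relative to (253, 545): Δ = (4.00, 91.86); |Δ| = √(4.00² + 91.86²) ≈ 91.94.

≈ 92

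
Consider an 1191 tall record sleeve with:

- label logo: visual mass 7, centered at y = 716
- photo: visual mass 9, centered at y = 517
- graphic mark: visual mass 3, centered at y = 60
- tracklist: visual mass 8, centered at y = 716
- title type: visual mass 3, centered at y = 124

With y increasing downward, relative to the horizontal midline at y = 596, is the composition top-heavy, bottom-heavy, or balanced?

top-heavy

Σw = 7 + 9 + 3 + 8 + 3 = 30.
y: (7·716 + 9·517 + 3·60 + 8·716 + 3·124) / 30 = 15945 / 30 ≈ 531.50
531.5 lies above (smaller y than) the midline 596, so the layout is top-heavy.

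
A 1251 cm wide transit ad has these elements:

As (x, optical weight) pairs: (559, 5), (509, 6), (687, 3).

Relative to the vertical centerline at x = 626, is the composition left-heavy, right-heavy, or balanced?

left-heavy

Total weight = 5 + 6 + 3 = 14.
x-moment: 5·559 + 6·509 + 3·687 = 7910; centroid 7910/14 ≈ 565.00.
565.0 vs midline 626 → left-heavy.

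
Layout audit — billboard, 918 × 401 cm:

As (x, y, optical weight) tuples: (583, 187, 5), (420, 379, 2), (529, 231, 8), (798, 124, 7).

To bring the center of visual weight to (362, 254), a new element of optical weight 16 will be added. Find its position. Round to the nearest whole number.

(11, 328)

With the new element, Σw becomes 5 + 2 + 8 + 7 + 16 = 38.
Along x: (13573 + 16·x) / 38 = 362 (existing moment 5·583 + 2·420 + 8·529 + 7·798 = 13573) ⇒ x = (13756 − 13573) / 16 ≈ 11.44.
Along y: (4409 + 16·y) / 38 = 254 (existing moment 5·187 + 2·379 + 8·231 + 7·124 = 4409) ⇒ y = (9652 − 4409) / 16 ≈ 327.69.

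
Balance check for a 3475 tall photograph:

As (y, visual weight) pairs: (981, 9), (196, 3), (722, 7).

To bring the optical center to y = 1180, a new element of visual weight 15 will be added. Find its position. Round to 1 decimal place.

After adding the new element, total weight = 9 + 3 + 7 + 15 = 34.
y: target moment 34×1180 = 40120; current 9·981 + 3·196 + 7·722 = 14471; the new element supplies 25649, so y = 25649/15 ≈ 1709.93.

y ≈ 1709.9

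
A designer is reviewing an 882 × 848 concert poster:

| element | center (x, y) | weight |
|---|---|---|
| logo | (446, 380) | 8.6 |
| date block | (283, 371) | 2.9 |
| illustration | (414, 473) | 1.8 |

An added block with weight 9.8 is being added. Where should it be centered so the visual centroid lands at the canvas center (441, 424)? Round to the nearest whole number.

With the added block, Σw becomes 8.6 + 2.9 + 1.8 + 9.8 = 23.1.
x: need Σw·x = 23.1·441 = 10187.1. Existing = 8.6·446 + 2.9·283 + 1.8·414 = 5401.5. Remainder 4785.6 / 9.8 ≈ 488.33.
y: need Σw·y = 23.1·424 = 9794.4. Existing = 8.6·380 + 2.9·371 + 1.8·473 = 5195.3. Remainder 4599.1 / 9.8 ≈ 469.30.

(488, 469)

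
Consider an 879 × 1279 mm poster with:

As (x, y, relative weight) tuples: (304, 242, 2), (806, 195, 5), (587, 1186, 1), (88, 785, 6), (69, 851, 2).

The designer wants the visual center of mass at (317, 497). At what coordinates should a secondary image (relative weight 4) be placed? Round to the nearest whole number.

(112, 221)

After adding the secondary image, total weight = 2 + 5 + 1 + 6 + 2 + 4 = 20.
x: need Σw·x = 20·317 = 6340. Existing = 2·304 + 5·806 + 1·587 + 6·88 + 2·69 = 5891. Remainder 449 / 4 ≈ 112.25.
y: need Σw·y = 20·497 = 9940. Existing = 2·242 + 5·195 + 1·1186 + 6·785 + 2·851 = 9057. Remainder 883 / 4 ≈ 220.75.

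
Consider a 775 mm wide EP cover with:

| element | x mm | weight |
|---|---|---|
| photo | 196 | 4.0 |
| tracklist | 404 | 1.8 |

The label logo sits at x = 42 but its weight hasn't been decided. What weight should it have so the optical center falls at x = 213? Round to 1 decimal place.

w ≈ 1.6

Fixed elements: Σw = 4.0 + 1.8 = 5.8, Σw·x = 4.0·196 + 1.8·404 = 1511.2.
Balance at x = 213 requires (1511.2 + w·42) / (5.8 + w) = 213.
Rearranging, w·(42 − 213) = 213·5.8 − 1511.2 = -275.8, so w ≈ -275.8/-171 = 1.61.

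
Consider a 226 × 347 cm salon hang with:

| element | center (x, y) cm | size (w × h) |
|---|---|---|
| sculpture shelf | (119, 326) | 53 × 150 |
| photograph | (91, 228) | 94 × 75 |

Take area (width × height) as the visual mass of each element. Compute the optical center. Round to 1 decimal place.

Areas → weights: sculpture shelf 53·150 = 7950, photograph 94·75 = 7050; Σw = 15000.
Σw·x = 7950·119 + 7050·91 = 1587600, so x̄ = 1587600/15000 ≈ 105.84.
Σw·y = 7950·326 + 7050·228 = 4199100, so ȳ = 4199100/15000 ≈ 279.94.

(105.8, 279.9)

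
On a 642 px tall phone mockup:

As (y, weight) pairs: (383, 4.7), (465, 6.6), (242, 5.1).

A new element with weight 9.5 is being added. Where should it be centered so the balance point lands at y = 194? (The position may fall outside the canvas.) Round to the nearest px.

y ≈ -114

With the new element, Σw becomes 4.7 + 6.6 + 5.1 + 9.5 = 25.9.
Along y: (6103.3 + 9.5·y) / 25.9 = 194 (existing moment 4.7·383 + 6.6·465 + 5.1·242 = 6103.3) ⇒ y = (5024.6 − 6103.3) / 9.5 ≈ -113.55.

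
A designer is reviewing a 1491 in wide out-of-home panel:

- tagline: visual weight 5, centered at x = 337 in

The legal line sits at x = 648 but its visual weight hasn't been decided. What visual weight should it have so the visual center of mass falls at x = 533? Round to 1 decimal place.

Known: weight 5 with moment 5·337 = 1685.
Set Σw·x/Σw = 533: (1685 + 648w) = 533·(5 + w).
Rearranging, w·(648 − 533) = 533·5 − 1685 = 980, so w ≈ 980/115 = 8.52.

w ≈ 8.5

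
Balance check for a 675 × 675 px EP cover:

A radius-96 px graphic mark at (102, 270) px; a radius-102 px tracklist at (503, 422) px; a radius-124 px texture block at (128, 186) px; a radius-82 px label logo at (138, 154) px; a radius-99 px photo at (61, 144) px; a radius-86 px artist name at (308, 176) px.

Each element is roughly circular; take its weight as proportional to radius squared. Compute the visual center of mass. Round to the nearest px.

(203, 229)

r² weights: graphic mark 96² = 9216, tracklist 102² = 10404, texture block 124² = 15376, label logo 82² = 6724, photo 99² = 9801, artist name 86² = 7396. Total = 58917.
Σw·x = 11945113; x̄ = 11945113/58917 ≈ 202.74.
Σw·y = 13487280; ȳ = 13487280/58917 ≈ 228.92.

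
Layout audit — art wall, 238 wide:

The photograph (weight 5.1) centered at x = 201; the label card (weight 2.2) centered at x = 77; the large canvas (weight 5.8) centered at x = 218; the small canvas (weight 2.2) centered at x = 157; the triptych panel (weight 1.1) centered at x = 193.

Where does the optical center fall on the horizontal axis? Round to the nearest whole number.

x ≈ 184

Weights sum to 5.1 + 2.2 + 5.8 + 2.2 + 1.1 = 16.4.
x-moment: 5.1·201 + 2.2·77 + 5.8·218 + 2.2·157 + 1.1·193 = 3016.6; centroid 3016.6/16.4 ≈ 183.94.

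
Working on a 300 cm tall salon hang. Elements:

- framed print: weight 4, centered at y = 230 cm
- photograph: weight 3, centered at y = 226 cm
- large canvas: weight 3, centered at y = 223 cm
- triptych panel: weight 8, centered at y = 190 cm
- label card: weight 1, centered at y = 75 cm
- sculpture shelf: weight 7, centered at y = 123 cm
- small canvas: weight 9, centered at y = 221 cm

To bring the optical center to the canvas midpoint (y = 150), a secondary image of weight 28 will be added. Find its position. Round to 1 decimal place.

y ≈ 97.8

After adding the secondary image, total weight = 4 + 3 + 3 + 8 + 1 + 7 + 9 + 28 = 63.
Along y: (6712 + 28·y) / 63 = 150 (existing moment 4·230 + 3·226 + 3·223 + 8·190 + 1·75 + 7·123 + 9·221 = 6712) ⇒ y = (9450 − 6712) / 28 ≈ 97.79.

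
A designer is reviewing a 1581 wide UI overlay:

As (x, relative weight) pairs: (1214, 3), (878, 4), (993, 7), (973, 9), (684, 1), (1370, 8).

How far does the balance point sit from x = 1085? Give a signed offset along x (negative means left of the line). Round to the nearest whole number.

≈ -7

Σw = 3 + 4 + 7 + 9 + 1 + 8 = 32.
x: (3·1214 + 4·878 + 7·993 + 9·973 + 1·684 + 8·1370) / 32 = 34506 / 32 ≈ 1078.31
Difference: 1078.31 − 1085 ≈ -6.69.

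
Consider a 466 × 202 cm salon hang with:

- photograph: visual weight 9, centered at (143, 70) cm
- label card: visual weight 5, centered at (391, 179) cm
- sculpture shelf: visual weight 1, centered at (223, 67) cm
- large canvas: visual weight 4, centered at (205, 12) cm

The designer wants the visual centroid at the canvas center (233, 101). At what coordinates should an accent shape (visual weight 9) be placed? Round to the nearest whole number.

(249, 132)

After adding the accent shape, total weight = 9 + 5 + 1 + 4 + 9 = 28.
Along x: (4285 + 9·x) / 28 = 233 (existing moment 9·143 + 5·391 + 1·223 + 4·205 = 4285) ⇒ x = (6524 − 4285) / 9 ≈ 248.78.
Along y: (1640 + 9·y) / 28 = 101 (existing moment 9·70 + 5·179 + 1·67 + 4·12 = 1640) ⇒ y = (2828 − 1640) / 9 ≈ 132.00.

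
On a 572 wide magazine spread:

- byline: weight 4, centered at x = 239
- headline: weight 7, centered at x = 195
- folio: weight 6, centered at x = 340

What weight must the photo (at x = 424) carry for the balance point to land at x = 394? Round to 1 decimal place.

Existing Σw = 17 (4 + 7 + 6); existing moment 4·239 + 7·195 + 6·340 = 4361.
For the centroid to hit 394: (4361 + w·424) / (17 + w) = 394.
Rearranging, w·(424 − 394) = 394·17 − 4361 = 2337, so w ≈ 2337/30 = 77.90.

w ≈ 77.9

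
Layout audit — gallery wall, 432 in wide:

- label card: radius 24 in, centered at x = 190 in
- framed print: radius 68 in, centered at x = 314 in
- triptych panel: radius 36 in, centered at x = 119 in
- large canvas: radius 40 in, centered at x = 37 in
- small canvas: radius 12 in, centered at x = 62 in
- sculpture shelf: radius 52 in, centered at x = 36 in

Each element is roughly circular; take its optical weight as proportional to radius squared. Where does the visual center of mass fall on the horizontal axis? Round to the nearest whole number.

r² weights: label card 24² = 576, framed print 68² = 4624, triptych panel 36² = 1296, large canvas 40² = 1600, small canvas 12² = 144, sculpture shelf 52² = 2704. Total = 10944.
Σw·x = 576·190 + 4624·314 + 1296·119 + 1600·37 + 144·62 + 2704·36 = 1881072, so x̄ = 1881072/10944 ≈ 171.88.

x ≈ 172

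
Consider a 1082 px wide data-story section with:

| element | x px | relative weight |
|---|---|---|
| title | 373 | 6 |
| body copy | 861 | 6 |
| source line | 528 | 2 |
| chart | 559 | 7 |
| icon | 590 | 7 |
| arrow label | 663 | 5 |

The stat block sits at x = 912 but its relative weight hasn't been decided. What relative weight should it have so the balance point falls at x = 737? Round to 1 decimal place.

w ≈ 25.7

Existing Σw = 33 (6 + 6 + 2 + 7 + 7 + 5); existing moment 6·373 + 6·861 + 2·528 + 7·559 + 7·590 + 5·663 = 19818.
Balance at x = 737 requires (19818 + w·912) / (33 + w) = 737.
Solving: w = (737·33 − 19818) / (912 − 737) = 4503 / 175 ≈ 25.73.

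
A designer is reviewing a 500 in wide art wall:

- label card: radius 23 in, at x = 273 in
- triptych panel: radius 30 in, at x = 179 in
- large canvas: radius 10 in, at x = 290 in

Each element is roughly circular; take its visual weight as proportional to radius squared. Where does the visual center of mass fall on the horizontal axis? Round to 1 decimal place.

r² weights: label card 23² = 529, triptych panel 30² = 900, large canvas 10² = 100. Total = 1529.
Σw·x = 529·273 + 900·179 + 100·290 = 334517, so x̄ = 334517/1529 ≈ 218.78.

x ≈ 218.8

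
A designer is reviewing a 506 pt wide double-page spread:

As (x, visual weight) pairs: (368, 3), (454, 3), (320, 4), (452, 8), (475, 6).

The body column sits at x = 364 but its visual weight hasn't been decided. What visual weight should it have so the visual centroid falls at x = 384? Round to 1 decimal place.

Known weights sum to 3 + 3 + 4 + 8 + 6 = 24; their moment is 3·368 + 3·454 + 4·320 + 8·452 + 6·475 = 10212.
Balance at x = 384 requires (10212 + w·364) / (24 + w) = 384.
Solving: w = (384·24 − 10212) / (364 − 384) = -996 / -20 ≈ 49.80.

w ≈ 49.8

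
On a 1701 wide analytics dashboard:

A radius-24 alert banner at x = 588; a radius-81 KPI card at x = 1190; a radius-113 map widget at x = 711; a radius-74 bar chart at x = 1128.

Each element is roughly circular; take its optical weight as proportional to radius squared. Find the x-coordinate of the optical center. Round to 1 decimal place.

x ≈ 922.0

r² weights: alert banner 24² = 576, KPI card 81² = 6561, map widget 113² = 12769, bar chart 74² = 5476. Total = 25382.
x: (576·588 + 6561·1190 + 12769·711 + 5476·1128) / 25382 = 23401965 / 25382 ≈ 921.99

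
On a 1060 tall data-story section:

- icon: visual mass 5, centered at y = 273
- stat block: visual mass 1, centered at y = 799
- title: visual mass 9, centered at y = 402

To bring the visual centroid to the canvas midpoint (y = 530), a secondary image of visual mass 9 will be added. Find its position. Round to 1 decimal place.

After adding the secondary image, total weight = 5 + 1 + 9 + 9 = 24.
y: target moment 24×530 = 12720; current 5·273 + 1·799 + 9·402 = 5782; the secondary image supplies 6938, so y = 6938/9 ≈ 770.89.

y ≈ 770.9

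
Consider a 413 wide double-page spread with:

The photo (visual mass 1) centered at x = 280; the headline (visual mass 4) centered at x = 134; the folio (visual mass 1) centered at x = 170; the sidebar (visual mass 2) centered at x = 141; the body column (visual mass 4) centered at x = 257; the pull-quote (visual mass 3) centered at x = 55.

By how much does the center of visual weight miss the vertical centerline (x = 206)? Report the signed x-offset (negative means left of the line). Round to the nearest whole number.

≈ -42

Total weight = 1 + 4 + 1 + 2 + 4 + 3 = 15.
x: moment 2461 / weight 15 ≈ 164.07
Offset from x = 206: 164.07 − 206 ≈ -41.93.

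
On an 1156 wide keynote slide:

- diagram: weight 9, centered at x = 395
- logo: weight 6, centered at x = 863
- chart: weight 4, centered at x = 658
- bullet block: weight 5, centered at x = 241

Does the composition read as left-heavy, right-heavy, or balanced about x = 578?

left-heavy

Total weight = 9 + 6 + 4 + 5 = 24.
x: (9·395 + 6·863 + 4·658 + 5·241) / 24 = 12570 / 24 ≈ 523.75
Since 523.8 is left of 578, the composition reads left-heavy.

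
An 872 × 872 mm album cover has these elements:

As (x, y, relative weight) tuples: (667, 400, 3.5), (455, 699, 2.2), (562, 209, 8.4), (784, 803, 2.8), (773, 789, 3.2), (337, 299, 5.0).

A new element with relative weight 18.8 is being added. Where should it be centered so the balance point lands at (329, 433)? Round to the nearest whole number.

After adding the new element, total weight = 3.5 + 2.2 + 8.4 + 2.8 + 3.2 + 5.0 + 18.8 = 43.9.
x: need Σw·x = 43.9·329 = 14443.1. Existing = 3.5·667 + 2.2·455 + 8.4·562 + 2.8·784 + 3.2·773 + 5.0·337 = 14410.1. Remainder 33.0 / 18.8 ≈ 1.76.
y: need Σw·y = 43.9·433 = 19008.7. Existing = 3.5·400 + 2.2·699 + 8.4·209 + 2.8·803 + 3.2·789 + 5.0·299 = 10961.6. Remainder 8047.1 / 18.8 ≈ 428.04.

(2, 428)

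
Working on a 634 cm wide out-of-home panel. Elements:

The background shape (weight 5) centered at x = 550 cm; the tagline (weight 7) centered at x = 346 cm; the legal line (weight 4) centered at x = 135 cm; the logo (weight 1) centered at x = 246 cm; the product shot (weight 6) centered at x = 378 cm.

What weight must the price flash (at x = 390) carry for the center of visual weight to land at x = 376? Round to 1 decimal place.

Existing Σw = 23 (5 + 7 + 4 + 1 + 6); existing moment 5·550 + 7·346 + 4·135 + 1·246 + 6·378 = 8226.
Set Σw·x/Σw = 376: (8226 + 390w) = 376·(23 + w).
So w = (376·23 − 8226)/(390 − 376) = 422/14 ≈ 30.14.

w ≈ 30.1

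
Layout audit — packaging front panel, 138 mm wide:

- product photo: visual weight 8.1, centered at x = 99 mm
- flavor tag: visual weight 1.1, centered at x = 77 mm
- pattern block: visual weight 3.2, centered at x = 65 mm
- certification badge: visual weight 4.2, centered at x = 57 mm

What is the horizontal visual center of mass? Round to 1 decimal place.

Total weight = 8.1 + 1.1 + 3.2 + 4.2 = 16.6.
x-moment: 8.1·99 + 1.1·77 + 3.2·65 + 4.2·57 = 1334.0; centroid 1334.0/16.6 ≈ 80.36.

x ≈ 80.4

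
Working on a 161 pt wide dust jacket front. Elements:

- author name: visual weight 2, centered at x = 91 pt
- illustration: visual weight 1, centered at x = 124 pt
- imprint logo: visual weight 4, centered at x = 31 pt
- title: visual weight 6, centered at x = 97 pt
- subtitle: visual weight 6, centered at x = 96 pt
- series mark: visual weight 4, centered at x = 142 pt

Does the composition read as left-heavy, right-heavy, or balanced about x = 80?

Total weight = 2 + 1 + 4 + 6 + 6 + 4 = 23.
Σw·x = 2156; x̄ = 2156/23 ≈ 93.74.
93.7 vs midline 80 → right-heavy.

right-heavy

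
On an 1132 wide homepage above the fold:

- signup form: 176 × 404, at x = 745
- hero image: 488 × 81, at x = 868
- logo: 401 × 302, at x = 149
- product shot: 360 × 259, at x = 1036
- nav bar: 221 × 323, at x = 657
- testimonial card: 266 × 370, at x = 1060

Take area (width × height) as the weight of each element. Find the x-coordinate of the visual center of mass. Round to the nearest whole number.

x ≈ 714

Areas → weights: signup form 176·404 = 71104, hero image 488·81 = 39528, logo 401·302 = 121102, product shot 360·259 = 93240, nav bar 221·323 = 71383, testimonial card 266·370 = 98420; Σw = 494777.
x-moment: 71104·745 + 39528·868 + 121102·149 + 93240·1036 + 71383·657 + 98420·1060 = 353147453; centroid 353147453/494777 ≈ 713.75.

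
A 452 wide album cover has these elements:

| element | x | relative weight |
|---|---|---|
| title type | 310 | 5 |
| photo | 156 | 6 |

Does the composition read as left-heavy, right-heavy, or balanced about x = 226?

balanced

Weights sum to 5 + 6 = 11.
x: (5·310 + 6·156) / 11 = 2486 / 11 ≈ 226.00
226.00 = 226 exactly: balanced.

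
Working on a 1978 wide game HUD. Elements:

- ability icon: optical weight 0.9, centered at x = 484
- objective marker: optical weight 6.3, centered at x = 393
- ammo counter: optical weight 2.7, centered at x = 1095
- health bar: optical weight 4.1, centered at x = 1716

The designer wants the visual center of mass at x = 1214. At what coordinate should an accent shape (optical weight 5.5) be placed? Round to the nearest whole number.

New total weight: (0.9 + 6.3 + 2.7 + 4.1) + 5.5 = 19.5.
Along x: (12903.6 + 5.5·x) / 19.5 = 1214 (existing moment 0.9·484 + 6.3·393 + 2.7·1095 + 4.1·1716 = 12903.6) ⇒ x = (23673.0 − 12903.6) / 5.5 ≈ 1958.07.

x ≈ 1958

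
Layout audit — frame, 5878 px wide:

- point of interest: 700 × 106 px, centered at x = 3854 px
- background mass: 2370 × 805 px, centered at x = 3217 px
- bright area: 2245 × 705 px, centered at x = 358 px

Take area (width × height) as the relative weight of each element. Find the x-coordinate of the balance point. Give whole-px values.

x ≈ 1961

Areas → weights: point of interest 700·106 = 74200, background mass 2370·805 = 1907850, bright area 2245·705 = 1582725; Σw = 3564775.
x-moment: 74200·3854 + 1907850·3217 + 1582725·358 = 6990135800; centroid 6990135800/3564775 ≈ 1960.89.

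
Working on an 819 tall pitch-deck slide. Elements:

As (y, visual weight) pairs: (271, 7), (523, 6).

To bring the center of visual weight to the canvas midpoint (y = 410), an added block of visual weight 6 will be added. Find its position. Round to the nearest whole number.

New total weight: (7 + 6) + 6 = 19.
Along y: (5035 + 6·y) / 19 = 410 (existing moment 7·271 + 6·523 = 5035) ⇒ y = (7790 − 5035) / 6 ≈ 459.17.

y ≈ 459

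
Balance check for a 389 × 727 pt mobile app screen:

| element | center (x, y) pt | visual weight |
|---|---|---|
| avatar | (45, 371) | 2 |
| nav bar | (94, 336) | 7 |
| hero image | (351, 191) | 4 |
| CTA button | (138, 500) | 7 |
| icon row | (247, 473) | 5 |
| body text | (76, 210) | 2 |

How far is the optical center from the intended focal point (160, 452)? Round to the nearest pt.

≈ 77 pt

Σw = 2 + 7 + 4 + 7 + 5 + 2 = 27.
x: moment 4505 / weight 27 ≈ 166.85
Σw·y = 10143; ȳ = 10143/27 ≈ 375.67.
Offset from (160, 452): Δx ≈ 6.85, Δy ≈ -76.33; distance = √(Δx² + Δy²) ≈ 76.64.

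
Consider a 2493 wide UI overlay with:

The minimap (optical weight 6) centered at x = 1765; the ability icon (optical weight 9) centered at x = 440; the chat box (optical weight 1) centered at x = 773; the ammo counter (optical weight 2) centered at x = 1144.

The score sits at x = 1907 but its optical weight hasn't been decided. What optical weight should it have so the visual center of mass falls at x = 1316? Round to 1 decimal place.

Fixed elements: Σw = 6 + 9 + 1 + 2 = 18, Σw·x = 6·1765 + 9·440 + 1·773 + 2·1144 = 17611.
Balance at x = 1316 requires (17611 + w·1907) / (18 + w) = 1316.
Solving: w = (1316·18 − 17611) / (1907 − 1316) = 6077 / 591 ≈ 10.28.

w ≈ 10.3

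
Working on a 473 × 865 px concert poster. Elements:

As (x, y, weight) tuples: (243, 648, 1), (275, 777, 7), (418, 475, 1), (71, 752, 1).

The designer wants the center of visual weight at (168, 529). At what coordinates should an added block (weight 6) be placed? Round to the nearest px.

(5, 192)

After adding the added block, total weight = 1 + 7 + 1 + 1 + 6 = 16.
Along x: (2657 + 6·x) / 16 = 168 (existing moment 1·243 + 7·275 + 1·418 + 1·71 = 2657) ⇒ x = (2688 − 2657) / 6 ≈ 5.17.
Along y: (7314 + 6·y) / 16 = 529 (existing moment 1·648 + 7·777 + 1·475 + 1·752 = 7314) ⇒ y = (8464 − 7314) / 6 ≈ 191.67.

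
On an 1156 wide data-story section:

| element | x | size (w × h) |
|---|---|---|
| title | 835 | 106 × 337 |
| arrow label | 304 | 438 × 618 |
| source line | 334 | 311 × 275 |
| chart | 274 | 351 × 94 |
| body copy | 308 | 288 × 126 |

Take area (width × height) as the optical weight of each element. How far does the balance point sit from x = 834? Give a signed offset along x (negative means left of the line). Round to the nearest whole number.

≈ -485

Areas: title 106·337 = 35722, arrow label 438·618 = 270684, source line 311·275 = 85525, chart 351·94 = 32994, body copy 288·126 = 36288. Total weight = 461213.
x-moment: 35722·835 + 270684·304 + 85525·334 + 32994·274 + 36288·308 = 160898216; centroid 160898216/461213 ≈ 348.86.
Offset from x = 834: 348.86 − 834 ≈ -485.14.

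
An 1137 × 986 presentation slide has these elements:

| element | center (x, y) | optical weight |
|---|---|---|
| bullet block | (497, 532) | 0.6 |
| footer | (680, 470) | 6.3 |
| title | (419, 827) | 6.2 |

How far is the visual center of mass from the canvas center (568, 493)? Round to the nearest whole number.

≈ 150

Weights sum to 0.6 + 6.3 + 6.2 = 13.1.
x: (0.6·497 + 6.3·680 + 6.2·419) / 13.1 = 7180.0 / 13.1 ≈ 548.09
y: (0.6·532 + 6.3·470 + 6.2·827) / 13.1 = 8407.6 / 13.1 ≈ 641.80
Offset from (568, 493): Δx ≈ -19.91, Δy ≈ 148.80; distance = √(Δx² + Δy²) ≈ 150.13.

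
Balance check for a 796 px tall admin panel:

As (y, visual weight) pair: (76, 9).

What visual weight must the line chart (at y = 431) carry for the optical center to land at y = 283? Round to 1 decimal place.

Known: weight 9 with moment 9·76 = 684.
Balance at y = 283 requires (684 + w·431) / (9 + w) = 283.
So w = (283·9 − 684)/(431 − 283) = 1863/148 ≈ 12.59.

w ≈ 12.6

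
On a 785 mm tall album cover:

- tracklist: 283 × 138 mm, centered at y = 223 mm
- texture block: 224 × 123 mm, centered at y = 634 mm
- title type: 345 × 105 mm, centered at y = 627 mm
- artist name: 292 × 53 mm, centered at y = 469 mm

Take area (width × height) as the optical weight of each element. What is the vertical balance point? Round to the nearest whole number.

Taking area as weight: tracklist 283·138 = 39054, texture block 224·123 = 27552, title type 345·105 = 36225, artist name 292·53 = 15476. Sum 118307.
y: (39054·223 + 27552·634 + 36225·627 + 15476·469) / 118307 = 56148329 / 118307 ≈ 474.60

y ≈ 475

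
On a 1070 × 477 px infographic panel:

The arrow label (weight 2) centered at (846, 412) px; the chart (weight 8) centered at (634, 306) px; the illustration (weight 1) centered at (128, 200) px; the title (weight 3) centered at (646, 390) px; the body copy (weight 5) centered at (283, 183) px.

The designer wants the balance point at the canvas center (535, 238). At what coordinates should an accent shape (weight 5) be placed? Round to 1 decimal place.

With the accent shape, Σw becomes 2 + 8 + 1 + 3 + 5 + 5 = 24.
x: target moment 24×535 = 12840; current 2·846 + 8·634 + 1·128 + 3·646 + 5·283 = 10245; the accent shape supplies 2595, so x = 2595/5 ≈ 519.00.
y: target moment 24×238 = 5712; current 2·412 + 8·306 + 1·200 + 3·390 + 5·183 = 5557; the accent shape supplies 155, so y = 155/5 ≈ 31.00.

(519.0, 31.0)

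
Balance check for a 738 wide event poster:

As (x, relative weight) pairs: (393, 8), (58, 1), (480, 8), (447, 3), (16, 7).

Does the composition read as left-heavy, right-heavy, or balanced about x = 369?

Total weight = 8 + 1 + 8 + 3 + 7 = 27.
Σw·x = 8·393 + 1·58 + 8·480 + 3·447 + 7·16 = 8495, so x̄ = 8495/27 ≈ 314.63.
Since 314.6 is left of 369, the composition reads left-heavy.

left-heavy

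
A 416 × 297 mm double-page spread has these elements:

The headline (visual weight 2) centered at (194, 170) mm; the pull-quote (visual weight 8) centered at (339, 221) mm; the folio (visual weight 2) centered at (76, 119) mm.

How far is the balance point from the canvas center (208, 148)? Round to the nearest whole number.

Total weight = 2 + 8 + 2 = 12.
Σw·x = 2·194 + 8·339 + 2·76 = 3252, so x̄ = 3252/12 ≈ 271.00.
Σw·y = 2·170 + 8·221 + 2·119 = 2346, so ȳ = 2346/12 ≈ 195.50.
Offset from (208, 148): Δx ≈ 63.00, Δy ≈ 47.50; distance = √(Δx² + Δy²) ≈ 78.90.

≈ 79 mm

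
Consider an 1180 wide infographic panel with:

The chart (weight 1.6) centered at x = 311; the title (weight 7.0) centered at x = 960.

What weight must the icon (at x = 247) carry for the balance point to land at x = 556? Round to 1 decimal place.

Fixed elements: Σw = 1.6 + 7.0 = 8.6, Σw·x = 1.6·311 + 7.0·960 = 7217.6.
Set Σw·x/Σw = 556: (7217.6 + 247w) = 556·(8.6 + w).
So w = (556·8.6 − 7217.6)/(247 − 556) = -2436.0/-309 ≈ 7.88.

w ≈ 7.9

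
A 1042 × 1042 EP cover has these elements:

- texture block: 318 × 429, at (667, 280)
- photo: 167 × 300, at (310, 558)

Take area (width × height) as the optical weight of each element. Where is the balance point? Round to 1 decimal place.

(571.1, 354.7)

Areas → weights: texture block 318·429 = 136422, photo 167·300 = 50100; Σw = 186522.
x: (136422·667 + 50100·310) / 186522 = 106524474 / 186522 ≈ 571.11
y: (136422·280 + 50100·558) / 186522 = 66153960 / 186522 ≈ 354.67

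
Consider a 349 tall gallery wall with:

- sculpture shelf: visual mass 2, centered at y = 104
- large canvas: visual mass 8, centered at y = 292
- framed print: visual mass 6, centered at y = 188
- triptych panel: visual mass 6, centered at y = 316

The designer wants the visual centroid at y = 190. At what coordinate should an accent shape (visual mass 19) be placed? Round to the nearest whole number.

y ≈ 117

After adding the accent shape, total weight = 2 + 8 + 6 + 6 + 19 = 41.
y: target moment 41×190 = 7790; current 2·104 + 8·292 + 6·188 + 6·316 = 5568; the accent shape supplies 2222, so y = 2222/19 ≈ 116.95.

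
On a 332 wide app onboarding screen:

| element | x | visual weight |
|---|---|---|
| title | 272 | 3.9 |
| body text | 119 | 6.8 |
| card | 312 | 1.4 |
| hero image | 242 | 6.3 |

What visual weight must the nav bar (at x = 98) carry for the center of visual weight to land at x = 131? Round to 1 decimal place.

Fixed elements: Σw = 3.9 + 6.8 + 1.4 + 6.3 = 18.4, Σw·x = 3.9·272 + 6.8·119 + 1.4·312 + 6.3·242 = 3831.4.
Set Σw·x/Σw = 131: (3831.4 + 98w) = 131·(18.4 + w).
Solving: w = (131·18.4 − 3831.4) / (98 − 131) = -1421.0 / -33 ≈ 43.06.

w ≈ 43.1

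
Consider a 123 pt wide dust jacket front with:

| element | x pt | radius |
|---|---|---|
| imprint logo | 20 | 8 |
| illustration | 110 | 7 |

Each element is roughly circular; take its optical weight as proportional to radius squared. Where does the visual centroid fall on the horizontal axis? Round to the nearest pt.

Weights ∝ r²: imprint logo 8² = 64, illustration 7² = 49; Σw = 113.
Σw·x = 64·20 + 49·110 = 6670, so x̄ = 6670/113 ≈ 59.03.

x ≈ 59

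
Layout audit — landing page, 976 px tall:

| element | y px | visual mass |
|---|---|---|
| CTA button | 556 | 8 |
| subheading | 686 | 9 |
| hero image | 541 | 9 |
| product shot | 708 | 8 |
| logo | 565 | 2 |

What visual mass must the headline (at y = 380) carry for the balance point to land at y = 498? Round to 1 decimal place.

w ≈ 36.9

Known weights sum to 8 + 9 + 9 + 8 + 2 = 36; their moment is 8·556 + 9·686 + 9·541 + 8·708 + 2·565 = 22285.
Balance at y = 498 requires (22285 + w·380) / (36 + w) = 498.
Rearranging, w·(380 − 498) = 498·36 − 22285 = -4357, so w ≈ -4357/-118 = 36.92.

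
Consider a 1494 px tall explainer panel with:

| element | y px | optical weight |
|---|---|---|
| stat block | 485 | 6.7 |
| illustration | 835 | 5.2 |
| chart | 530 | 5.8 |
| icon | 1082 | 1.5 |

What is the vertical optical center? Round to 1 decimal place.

y ≈ 640.0

Total weight = 6.7 + 5.2 + 5.8 + 1.5 = 19.2.
y-moment: 6.7·485 + 5.2·835 + 5.8·530 + 1.5·1082 = 12288.5; centroid 12288.5/19.2 ≈ 640.03.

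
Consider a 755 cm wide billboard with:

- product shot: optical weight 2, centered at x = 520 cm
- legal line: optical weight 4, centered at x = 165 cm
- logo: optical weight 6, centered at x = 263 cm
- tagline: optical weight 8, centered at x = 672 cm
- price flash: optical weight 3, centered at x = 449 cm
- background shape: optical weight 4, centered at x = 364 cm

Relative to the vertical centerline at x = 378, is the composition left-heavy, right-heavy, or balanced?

Total weight = 2 + 4 + 6 + 8 + 3 + 4 = 27.
Σw·x = 11457; x̄ = 11457/27 ≈ 424.33.
Since 424.3 is right of 378, the composition reads right-heavy.

right-heavy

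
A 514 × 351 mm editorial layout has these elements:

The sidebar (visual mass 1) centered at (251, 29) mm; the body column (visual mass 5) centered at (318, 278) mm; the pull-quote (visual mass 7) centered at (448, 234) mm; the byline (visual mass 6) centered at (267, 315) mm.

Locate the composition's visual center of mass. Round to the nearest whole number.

Weights sum to 1 + 5 + 7 + 6 = 19.
Σw·x = 1·251 + 5·318 + 7·448 + 6·267 = 6579, so x̄ = 6579/19 ≈ 346.26.
Σw·y = 1·29 + 5·278 + 7·234 + 6·315 = 4947, so ȳ = 4947/19 ≈ 260.37.

(346, 260)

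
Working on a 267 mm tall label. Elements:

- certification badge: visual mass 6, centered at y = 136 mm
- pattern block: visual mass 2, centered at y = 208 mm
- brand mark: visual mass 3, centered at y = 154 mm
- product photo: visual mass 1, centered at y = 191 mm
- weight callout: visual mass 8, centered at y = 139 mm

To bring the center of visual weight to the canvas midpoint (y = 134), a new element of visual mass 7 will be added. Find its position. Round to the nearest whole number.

With the new element, Σw becomes 6 + 2 + 3 + 1 + 8 + 7 = 27.
y: need Σw·y = 27·134 = 3618. Existing = 6·136 + 2·208 + 3·154 + 1·191 + 8·139 = 2997. Remainder 621 / 7 ≈ 88.71.

y ≈ 89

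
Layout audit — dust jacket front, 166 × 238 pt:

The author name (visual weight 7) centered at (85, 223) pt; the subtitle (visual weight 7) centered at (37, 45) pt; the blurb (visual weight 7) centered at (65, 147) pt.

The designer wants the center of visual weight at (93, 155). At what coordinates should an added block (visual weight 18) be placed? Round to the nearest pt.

(129, 174)

With the added block, Σw becomes 7 + 7 + 7 + 18 = 39.
Along x: (1309 + 18·x) / 39 = 93 (existing moment 7·85 + 7·37 + 7·65 = 1309) ⇒ x = (3627 − 1309) / 18 ≈ 128.78.
Along y: (2905 + 18·y) / 39 = 155 (existing moment 7·223 + 7·45 + 7·147 = 2905) ⇒ y = (6045 − 2905) / 18 ≈ 174.44.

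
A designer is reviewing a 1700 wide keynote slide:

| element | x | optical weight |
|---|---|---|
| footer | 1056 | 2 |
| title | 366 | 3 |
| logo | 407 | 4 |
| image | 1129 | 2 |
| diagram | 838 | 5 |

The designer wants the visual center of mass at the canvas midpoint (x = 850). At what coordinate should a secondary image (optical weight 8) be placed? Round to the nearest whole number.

x ≈ 1139

With the secondary image, Σw becomes 2 + 3 + 4 + 2 + 5 + 8 = 24.
x: need Σw·x = 24·850 = 20400. Existing = 2·1056 + 3·366 + 4·407 + 2·1129 + 5·838 = 11286. Remainder 9114 / 8 ≈ 1139.25.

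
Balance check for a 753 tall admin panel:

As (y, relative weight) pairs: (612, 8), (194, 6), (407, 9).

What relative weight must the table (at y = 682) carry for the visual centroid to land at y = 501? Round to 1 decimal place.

w ≈ 9.9

Existing Σw = 23 (8 + 6 + 9); existing moment 8·612 + 6·194 + 9·407 = 9723.
Balance at y = 501 requires (9723 + w·682) / (23 + w) = 501.
Rearranging, w·(682 − 501) = 501·23 − 9723 = 1800, so w ≈ 1800/181 = 9.94.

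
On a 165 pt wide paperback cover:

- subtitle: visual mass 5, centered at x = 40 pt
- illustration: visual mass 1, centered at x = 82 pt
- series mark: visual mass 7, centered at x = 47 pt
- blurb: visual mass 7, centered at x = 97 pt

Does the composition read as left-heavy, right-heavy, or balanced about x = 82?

left-heavy

Σw = 5 + 1 + 7 + 7 = 20.
x: (5·40 + 1·82 + 7·47 + 7·97) / 20 = 1290 / 20 ≈ 64.50
64.5 lies left of the midline 82, so the layout is left-heavy.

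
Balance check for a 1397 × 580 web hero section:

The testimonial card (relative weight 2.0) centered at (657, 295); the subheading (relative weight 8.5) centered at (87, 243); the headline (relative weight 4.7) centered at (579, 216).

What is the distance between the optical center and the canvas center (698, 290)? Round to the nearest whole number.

≈ 387

Σw = 2.0 + 8.5 + 4.7 = 15.2.
x-moment: 2.0·657 + 8.5·87 + 4.7·579 = 4774.8; centroid 4774.8/15.2 ≈ 314.13.
y-moment: 2.0·295 + 8.5·243 + 4.7·216 = 3670.7; centroid 3670.7/15.2 ≈ 241.49.
Relative to (698, 290): Δ = (-383.87, -48.51); |Δ| = √(-383.87² + -48.51²) ≈ 386.92.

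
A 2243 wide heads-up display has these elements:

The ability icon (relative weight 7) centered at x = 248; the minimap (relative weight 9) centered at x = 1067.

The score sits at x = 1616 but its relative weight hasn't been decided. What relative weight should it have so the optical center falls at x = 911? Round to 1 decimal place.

Known weights sum to 7 + 9 = 16; their moment is 7·248 + 9·1067 = 11339.
Set Σw·x/Σw = 911: (11339 + 1616w) = 911·(16 + w).
Rearranging, w·(1616 − 911) = 911·16 − 11339 = 3237, so w ≈ 3237/705 = 4.59.

w ≈ 4.6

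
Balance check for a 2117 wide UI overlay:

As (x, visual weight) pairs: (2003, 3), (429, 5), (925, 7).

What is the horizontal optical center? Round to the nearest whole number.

x ≈ 975

Total weight = 3 + 5 + 7 = 15.
x: (3·2003 + 5·429 + 7·925) / 15 = 14629 / 15 ≈ 975.27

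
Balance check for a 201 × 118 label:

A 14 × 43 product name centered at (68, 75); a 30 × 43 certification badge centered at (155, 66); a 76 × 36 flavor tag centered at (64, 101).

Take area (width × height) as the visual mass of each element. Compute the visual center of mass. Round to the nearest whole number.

Taking area as weight: product name 14·43 = 602, certification badge 30·43 = 1290, flavor tag 76·36 = 2736. Sum 4628.
x: (602·68 + 1290·155 + 2736·64) / 4628 = 415990 / 4628 ≈ 89.89
y: (602·75 + 1290·66 + 2736·101) / 4628 = 406626 / 4628 ≈ 87.86

(90, 88)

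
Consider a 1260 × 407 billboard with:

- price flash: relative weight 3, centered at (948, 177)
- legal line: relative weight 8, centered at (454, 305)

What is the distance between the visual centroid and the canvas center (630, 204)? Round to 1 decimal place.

≈ 77.9

Total weight = 3 + 8 = 11.
x: (3·948 + 8·454) / 11 = 6476 / 11 ≈ 588.73
y: (3·177 + 8·305) / 11 = 2971 / 11 ≈ 270.09
From (630, 204): dx = -41.27, dy = 66.09, so the distance is √(dx²+dy²) ≈ 77.92.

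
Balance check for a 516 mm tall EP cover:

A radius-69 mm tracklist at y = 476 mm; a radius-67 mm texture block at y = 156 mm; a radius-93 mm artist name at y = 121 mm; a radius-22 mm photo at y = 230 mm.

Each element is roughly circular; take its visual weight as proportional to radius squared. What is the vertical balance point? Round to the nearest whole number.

y ≈ 224

r² weights: tracklist 69² = 4761, texture block 67² = 4489, artist name 93² = 8649, photo 22² = 484. Total = 18383.
y: (4761·476 + 4489·156 + 8649·121 + 484·230) / 18383 = 4124369 / 18383 ≈ 224.36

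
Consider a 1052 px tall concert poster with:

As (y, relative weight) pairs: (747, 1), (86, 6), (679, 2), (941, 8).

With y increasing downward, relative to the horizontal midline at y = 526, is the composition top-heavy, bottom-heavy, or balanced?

bottom-heavy

Weights sum to 1 + 6 + 2 + 8 = 17.
y-moment: 1·747 + 6·86 + 2·679 + 8·941 = 10149; centroid 10149/17 ≈ 597.00.
597.0 vs midline 526 → bottom-heavy.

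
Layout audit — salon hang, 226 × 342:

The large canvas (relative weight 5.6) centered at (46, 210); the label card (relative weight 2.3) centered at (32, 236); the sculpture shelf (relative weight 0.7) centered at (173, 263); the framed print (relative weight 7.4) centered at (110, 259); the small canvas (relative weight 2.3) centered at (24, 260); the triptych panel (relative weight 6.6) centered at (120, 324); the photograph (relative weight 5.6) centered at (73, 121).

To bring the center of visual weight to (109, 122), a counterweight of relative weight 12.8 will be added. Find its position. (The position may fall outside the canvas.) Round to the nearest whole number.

(172, -152)

With the counterweight, Σw becomes 5.6 + 2.3 + 0.7 + 7.4 + 2.3 + 6.6 + 5.6 + 12.8 = 43.3.
x: target moment 43.3×109 = 4719.7; current 5.6·46 + 2.3·32 + 0.7·173 + 7.4·110 + 2.3·24 + 6.6·120 + 5.6·73 = 2522.3; the counterweight supplies 2197.4, so x = 2197.4/12.8 ≈ 171.67.
y: target moment 43.3×122 = 5282.6; current 5.6·210 + 2.3·236 + 0.7·263 + 7.4·259 + 2.3·260 + 6.6·324 + 5.6·121 = 7233.5; the counterweight supplies -1950.9, so y = -1950.9/12.8 ≈ -152.41.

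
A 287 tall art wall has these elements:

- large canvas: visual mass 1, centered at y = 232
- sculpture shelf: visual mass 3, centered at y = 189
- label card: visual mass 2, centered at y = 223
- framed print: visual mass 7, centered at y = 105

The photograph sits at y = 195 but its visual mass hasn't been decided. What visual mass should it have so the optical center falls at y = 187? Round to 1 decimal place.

w ≈ 56.4

Existing Σw = 13 (1 + 3 + 2 + 7); existing moment 1·232 + 3·189 + 2·223 + 7·105 = 1980.
Balance at y = 187 requires (1980 + w·195) / (13 + w) = 187.
Rearranging, w·(195 − 187) = 187·13 − 1980 = 451, so w ≈ 451/8 = 56.37.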